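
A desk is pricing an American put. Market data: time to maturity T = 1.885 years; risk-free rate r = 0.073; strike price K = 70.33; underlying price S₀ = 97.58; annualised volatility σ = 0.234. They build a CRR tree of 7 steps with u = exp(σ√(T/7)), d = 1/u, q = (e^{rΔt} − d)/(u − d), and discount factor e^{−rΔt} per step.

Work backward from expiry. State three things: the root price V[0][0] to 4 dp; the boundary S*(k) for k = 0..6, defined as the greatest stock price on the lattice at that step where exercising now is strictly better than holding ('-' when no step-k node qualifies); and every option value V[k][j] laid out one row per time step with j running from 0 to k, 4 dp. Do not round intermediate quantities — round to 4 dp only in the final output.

params: Δt=0.26929 u=1.12911 d=0.88565 q=0.55122 e^(-rΔt)=0.98053
t_7 payoffs: 28.6230 17.1582 2.5420 0.0000 0.0000 0.0000 0.0000 0.0000
t_6: node(6,0) S=47.0918 payoff=23.2382 vs cont=21.8692 → 23.2382 [stop]  node(6,1) S=60.0367 payoff=10.2933 vs cont=8.9242 → 10.2933 [stop]  node(6,2) S=76.5401 payoff=0.0000 vs cont=1.1186 → 1.1186 [wait]  node(6,3) S=97.5800 payoff=0.0000 vs cont=0.0000 → 0.0000 [wait]  node(6,4) S=124.4035 payoff=0.0000 vs cont=0.0000 → 0.0000 [wait]  node(6,5) S=158.6005 payoff=0.0000 vs cont=0.0000 → 0.0000 [wait]  node(6,6) S=202.1979 payoff=0.0000 vs cont=0.0000 → 0.0000 [wait]  ⇒ S*(6)=60.0367
t_5: node(5,0) S=53.1718 payoff=17.1582 vs cont=15.7892 → 17.1582 [stop]  node(5,1) S=67.7880 payoff=2.5420 vs cont=5.1340 → 5.1340 [wait]  node(5,2) S=86.4221 payoff=0.0000 vs cont=0.4922 → 0.4922 [wait]  node(5,3) S=110.1785 payoff=0.0000 vs cont=0.0000 → 0.0000 [wait]  node(5,4) S=140.4652 payoff=0.0000 vs cont=0.0000 → 0.0000 [wait]  node(5,5) S=179.0773 payoff=0.0000 vs cont=0.0000 → 0.0000 [wait]  ⇒ S*(5)=53.1718
t_4: node(4,0) S=60.0367 payoff=10.2933 vs cont=10.3252 → 10.3252 [wait]  node(4,1) S=76.5401 payoff=0.0000 vs cont=2.5252 → 2.5252 [wait]  node(4,2) S=97.5800 payoff=0.0000 vs cont=0.2166 → 0.2166 [wait]  node(4,3) S=124.4035 payoff=0.0000 vs cont=0.0000 → 0.0000 [wait]  node(4,4) S=158.6005 payoff=0.0000 vs cont=0.0000 → 0.0000 [wait]  ⇒ S*(4)=-
t_3: node(3,0) S=67.7880 payoff=2.5420 vs cont=5.9084 → 5.9084 [wait]  node(3,1) S=86.4221 payoff=0.0000 vs cont=1.2283 → 1.2283 [wait]  node(3,2) S=110.1785 payoff=0.0000 vs cont=0.0953 → 0.0953 [wait]  node(3,3) S=140.4652 payoff=0.0000 vs cont=0.0000 → 0.0000 [wait]  ⇒ S*(3)=-
t_2: node(2,0) S=76.5401 payoff=0.0000 vs cont=3.2638 → 3.2638 [wait]  node(2,1) S=97.5800 payoff=0.0000 vs cont=0.5920 → 0.5920 [wait]  node(2,2) S=124.4035 payoff=0.0000 vs cont=0.0419 → 0.0419 [wait]  ⇒ S*(2)=-
t_1: node(1,0) S=86.4221 payoff=0.0000 vs cont=1.7562 → 1.7562 [wait]  node(1,1) S=110.1785 payoff=0.0000 vs cont=0.2832 → 0.2832 [wait]  ⇒ S*(1)=-
t_0: node(0,0) S=97.5800 payoff=0.0000 vs cont=0.9258 → 0.9258 [wait]  ⇒ S*(0)=-

price = 0.9258
boundary = - - - - - 53.1718 60.0367
tree:
0.9258
1.7562 0.2832
3.2638 0.5920 0.0419
5.9084 1.2283 0.0953 0.0000
10.3252 2.5252 0.2166 0.0000 0.0000
17.1582 5.1340 0.4922 0.0000 0.0000 0.0000
23.2382 10.2933 1.1186 0.0000 0.0000 0.0000 0.0000
28.6230 17.1582 2.5420 0.0000 0.0000 0.0000 0.0000 0.0000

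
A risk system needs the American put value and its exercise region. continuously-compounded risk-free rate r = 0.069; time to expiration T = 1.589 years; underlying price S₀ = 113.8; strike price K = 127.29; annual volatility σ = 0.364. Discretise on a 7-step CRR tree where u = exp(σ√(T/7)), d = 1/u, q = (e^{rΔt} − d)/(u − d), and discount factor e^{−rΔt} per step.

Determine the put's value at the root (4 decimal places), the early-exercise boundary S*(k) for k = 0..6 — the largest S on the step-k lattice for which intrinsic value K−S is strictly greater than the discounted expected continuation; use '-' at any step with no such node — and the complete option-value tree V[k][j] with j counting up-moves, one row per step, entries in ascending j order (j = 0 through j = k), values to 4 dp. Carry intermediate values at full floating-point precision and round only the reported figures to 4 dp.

price = 23.2441
boundary = - - 80.4463 67.6376 80.4463 95.6807 80.4463
tree:
23.2441
33.5875 13.7156
46.8437 21.4951 6.4306
59.6524 32.4779 11.2773 1.8255
70.4217 46.8437 19.2500 3.7239 0.0000
79.4763 59.6524 31.6093 7.5963 0.0000 0.0000
87.0892 70.4217 46.8437 15.4956 0.0000 0.0000 0.0000
93.4900 79.4763 59.6524 31.6093 0.0000 0.0000 0.0000 0.0000

params: Δt=0.22700 u=1.18937 d=0.84078 q=0.50204 e^(-rΔt)=0.98446
t_7 payoffs: 93.4900 79.4763 59.6524 31.6093 0.0000 0.0000 0.0000 0.0000
t_6: node(6,0) S=40.2008 payoff=87.0892 vs cont=85.1110 → 87.0892 [stop]  node(6,1) S=56.8683 payoff=70.4217 vs cont=68.4435 → 70.4217 [stop]  node(6,2) S=80.4463 payoff=46.8437 vs cont=44.8654 → 46.8437 [stop]  node(6,3) S=113.8000 payoff=13.4900 vs cont=15.4956 → 15.4956 [wait]  node(6,4) S=160.9823 payoff=0.0000 vs cont=0.0000 → 0.0000 [wait]  node(6,5) S=227.7268 payoff=0.0000 vs cont=0.0000 → 0.0000 [wait]  node(6,6) S=322.1440 payoff=0.0000 vs cont=0.0000 → 0.0000 [wait]  ⇒ S*(6)=80.4463
t_5: node(5,0) S=47.8137 payoff=79.4763 vs cont=77.4981 → 79.4763 [stop]  node(5,1) S=67.6376 payoff=59.6524 vs cont=57.6742 → 59.6524 [stop]  node(5,2) S=95.6807 payoff=31.6093 vs cont=30.6224 → 31.6093 [stop]  node(5,3) S=135.3506 payoff=0.0000 vs cont=7.5963 → 7.5963 [wait]  node(5,4) S=191.4680 payoff=0.0000 vs cont=0.0000 → 0.0000 [wait]  node(5,5) S=270.8521 payoff=0.0000 vs cont=0.0000 → 0.0000 [wait]  ⇒ S*(5)=95.6807
t_4: node(4,0) S=56.8683 payoff=70.4217 vs cont=68.4435 → 70.4217 [stop]  node(4,1) S=80.4463 payoff=46.8437 vs cont=44.8654 → 46.8437 [stop]  node(4,2) S=113.8000 payoff=13.4900 vs cont=19.2500 → 19.2500 [wait]  node(4,3) S=160.9823 payoff=0.0000 vs cont=3.7239 → 3.7239 [wait]  node(4,4) S=227.7268 payoff=0.0000 vs cont=0.0000 → 0.0000 [wait]  ⇒ S*(4)=80.4463
t_3: node(3,0) S=67.6376 payoff=59.6524 vs cont=57.6742 → 59.6524 [stop]  node(3,1) S=95.6807 payoff=31.6093 vs cont=32.4779 → 32.4779 [wait]  node(3,2) S=135.3506 payoff=0.0000 vs cont=11.2773 → 11.2773 [wait]  node(3,3) S=191.4680 payoff=0.0000 vs cont=1.8255 → 1.8255 [wait]  ⇒ S*(3)=67.6376
t_2: node(2,0) S=80.4463 payoff=46.8437 vs cont=45.2947 → 46.8437 [stop]  node(2,1) S=113.8000 payoff=13.4900 vs cont=21.4951 → 21.4951 [wait]  node(2,2) S=160.9823 payoff=0.0000 vs cont=6.4306 → 6.4306 [wait]  ⇒ S*(2)=80.4463
t_1: node(1,0) S=95.6807 payoff=31.6093 vs cont=33.5875 → 33.5875 [wait]  node(1,1) S=135.3506 payoff=0.0000 vs cont=13.7156 → 13.7156 [wait]  ⇒ S*(1)=-
t_0: node(0,0) S=113.8000 payoff=13.4900 vs cont=23.2441 → 23.2441 [wait]  ⇒ S*(0)=-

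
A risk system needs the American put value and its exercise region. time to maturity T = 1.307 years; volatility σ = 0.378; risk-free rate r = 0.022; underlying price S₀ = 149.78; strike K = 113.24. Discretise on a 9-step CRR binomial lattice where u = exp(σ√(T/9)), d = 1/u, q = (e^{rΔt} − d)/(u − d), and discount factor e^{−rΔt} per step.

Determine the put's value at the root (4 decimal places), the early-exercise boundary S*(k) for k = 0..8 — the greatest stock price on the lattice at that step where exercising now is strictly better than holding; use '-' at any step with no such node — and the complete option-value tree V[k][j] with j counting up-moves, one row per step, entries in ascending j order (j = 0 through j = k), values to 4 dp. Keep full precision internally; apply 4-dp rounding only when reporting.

price = 8.1427
boundary = - - - - - - 63.1099 72.8881 84.1814
tree:
8.1427
11.8797 4.0691
16.9190 6.3926 1.5297
23.4292 9.8409 2.6262 0.3285
31.4015 14.7798 4.4511 0.6279 0.0000
40.5276 21.5309 7.4210 1.2001 0.0000 0.0000
50.1301 30.1924 12.1074 2.2938 0.0000 0.0000 0.0000
58.5966 40.3519 19.1722 4.3842 0.0000 0.0000 0.0000 0.0000
65.9272 50.1301 29.0586 8.3794 0.0000 0.0000 0.0000 0.0000 0.0000
72.2744 58.5966 40.3519 16.0155 0.0000 0.0000 0.0000 0.0000 0.0000 0.0000

Δt=0.14522, u=1.15494, d=0.86585, q=0.47512, disc=e^(-rΔt)=0.99681
k=9 terminal: V=max(K-S,0) → 72.2744 58.5966 40.3519 16.0155 0.0000 0.0000 0.0000 0.0000 0.0000 0.0000
k=8: j=0 S=47.3128 intr=65.9272 cont=65.5660 V=65.9272[EX]; j=1 S=63.1099 intr=50.1301 cont=49.7689 V=50.1301[EX]; j=2 S=84.1814 intr=29.0586 cont=28.6974 V=29.0586[EX]; j=3 S=112.2884 intr=0.9516 cont=8.3794 V=8.3794[hold]; j=4 S=149.7800 intr=0.0000 cont=0.0000 V=0.0000[hold]; j=5 S=199.7895 intr=0.0000 cont=0.0000 V=0.0000[hold]; j=6 S=266.4965 intr=0.0000 cont=0.0000 V=0.0000[hold]; j=7 S=355.4760 intr=0.0000 cont=0.0000 V=0.0000[hold]; j=8 S=474.1646 intr=0.0000 cont=0.0000 V=0.0000[hold]  S*(8)=84.1814
k=7: j=0 S=54.6434 intr=58.5966 cont=58.2354 V=58.5966[EX]; j=1 S=72.8881 intr=40.3519 cont=39.9907 V=40.3519[EX]; j=2 S=97.2245 intr=16.0155 cont=19.1722 V=19.1722[hold]; j=3 S=129.6864 intr=0.0000 cont=4.3842 V=4.3842[hold]; j=4 S=172.9869 intr=0.0000 cont=0.0000 V=0.0000[hold]; j=5 S=230.7449 intr=0.0000 cont=0.0000 V=0.0000[hold]; j=6 S=307.7874 intr=0.0000 cont=0.0000 V=0.0000[hold]; j=7 S=410.5534 intr=0.0000 cont=0.0000 V=0.0000[hold]  S*(7)=72.8881
k=6: j=0 S=63.1099 intr=50.1301 cont=49.7689 V=50.1301[EX]; j=1 S=84.1814 intr=29.0586 cont=30.1924 V=30.1924[hold]; j=2 S=112.2884 intr=0.9516 cont=12.1074 V=12.1074[hold]; j=3 S=149.7800 intr=0.0000 cont=2.2938 V=2.2938[hold]; j=4 S=199.7895 intr=0.0000 cont=0.0000 V=0.0000[hold]; j=5 S=266.4965 intr=0.0000 cont=0.0000 V=0.0000[hold]; j=6 S=355.4760 intr=0.0000 cont=0.0000 V=0.0000[hold]  S*(6)=63.1099
k=5: j=0 S=72.8881 intr=40.3519 cont=40.5276 V=40.5276[hold]; j=1 S=97.2245 intr=16.0155 cont=21.5309 V=21.5309[hold]; j=2 S=129.6864 intr=0.0000 cont=7.4210 V=7.4210[hold]; j=3 S=172.9869 intr=0.0000 cont=1.2001 V=1.2001[hold]; j=4 S=230.7449 intr=0.0000 cont=0.0000 V=0.0000[hold]; j=5 S=307.7874 intr=0.0000 cont=0.0000 V=0.0000[hold]  S*(5)=-
k=4: j=0 S=84.1814 intr=29.0586 cont=31.4015 V=31.4015[hold]; j=1 S=112.2884 intr=0.9516 cont=14.7798 V=14.7798[hold]; j=2 S=149.7800 intr=0.0000 cont=4.4511 V=4.4511[hold]; j=3 S=199.7895 intr=0.0000 cont=0.6279 V=0.6279[hold]; j=4 S=266.4965 intr=0.0000 cont=0.0000 V=0.0000[hold]  S*(4)=-
k=3: j=0 S=97.2245 intr=16.0155 cont=23.4292 V=23.4292[hold]; j=1 S=129.6864 intr=0.0000 cont=9.8409 V=9.8409[hold]; j=2 S=172.9869 intr=0.0000 cont=2.6262 V=2.6262[hold]; j=3 S=230.7449 intr=0.0000 cont=0.3285 V=0.3285[hold]  S*(3)=-
k=2: j=0 S=112.2884 intr=0.9516 cont=16.9190 V=16.9190[hold]; j=1 S=149.7800 intr=0.0000 cont=6.3926 V=6.3926[hold]; j=2 S=199.7895 intr=0.0000 cont=1.5297 V=1.5297[hold]  S*(2)=-
k=1: j=0 S=129.6864 intr=0.0000 cont=11.8797 V=11.8797[hold]; j=1 S=172.9869 intr=0.0000 cont=4.0691 V=4.0691[hold]  S*(1)=-
k=0: j=0 S=149.7800 intr=0.0000 cont=8.1427 V=8.1427[hold]  S*(0)=-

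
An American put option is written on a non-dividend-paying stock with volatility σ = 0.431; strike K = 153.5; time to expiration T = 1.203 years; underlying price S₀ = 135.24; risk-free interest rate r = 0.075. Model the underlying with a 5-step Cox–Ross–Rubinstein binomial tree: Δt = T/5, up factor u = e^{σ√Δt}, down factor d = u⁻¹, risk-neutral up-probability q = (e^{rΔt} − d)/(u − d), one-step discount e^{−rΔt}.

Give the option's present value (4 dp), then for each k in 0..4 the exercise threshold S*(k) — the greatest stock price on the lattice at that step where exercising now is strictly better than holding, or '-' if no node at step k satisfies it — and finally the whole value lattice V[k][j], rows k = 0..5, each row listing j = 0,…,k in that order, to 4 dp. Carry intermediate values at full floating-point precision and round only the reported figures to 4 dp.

Δt=0.24060  u=1.23542  d=0.80944  q=0.49009  discount=0.98212
step 5 (expiry): payoffs max(K−S,0) = 106.5068 81.7763 44.0310 0.0000 0.0000 0.0000
step 4: (k=4,j=0): S=58.0562, (K−S)⁺=95.4438, hold=92.6987 ⇒ V=95.4438 exercise | (k=4,j=1): S=88.6088, (K−S)⁺=64.8912, hold=62.1461 ⇒ V=64.8912 exercise | (k=4,j=2): S=135.2400, (K−S)⁺=18.2600, hold=22.0504 ⇒ V=22.0504 continue | (k=4,j=3): S=206.4113, (K−S)⁺=0.0000, hold=0.0000 ⇒ V=0.0000 continue | (k=4,j=4): S=315.0370, (K−S)⁺=0.0000, hold=0.0000 ⇒ V=0.0000 continue  boundary S*=88.6088
step 3: (k=3,j=0): S=71.7237, (K−S)⁺=81.7763, hold=79.0312 ⇒ V=81.7763 exercise | (k=3,j=1): S=109.4690, (K−S)⁺=44.0310, hold=43.1104 ⇒ V=44.0310 exercise | (k=3,j=2): S=167.0780, (K−S)⁺=0.0000, hold=11.0426 ⇒ V=11.0426 continue | (k=3,j=3): S=255.0043, (K−S)⁺=0.0000, hold=0.0000 ⇒ V=0.0000 continue  boundary S*=109.4690
step 2: (k=2,j=0): S=88.6088, (K−S)⁺=64.8912, hold=62.1461 ⇒ V=64.8912 exercise | (k=2,j=1): S=135.2400, (K−S)⁺=18.2600, hold=27.3655 ⇒ V=27.3655 continue | (k=2,j=2): S=206.4113, (K−S)⁺=0.0000, hold=5.5301 ⇒ V=5.5301 continue  boundary S*=88.6088
step 1: (k=1,j=0): S=109.4690, (K−S)⁺=44.0310, hold=45.6686 ⇒ V=45.6686 continue | (k=1,j=1): S=167.0780, (K−S)⁺=0.0000, hold=16.3662 ⇒ V=16.3662 continue  boundary S*=-
step 0: (k=0,j=0): S=135.2400, (K−S)⁺=18.2600, hold=30.7479 ⇒ V=30.7479 continue  boundary S*=-

price = 30.7479
boundary = - - 88.6088 109.4690 88.6088
tree:
30.7479
45.6686 16.3662
64.8912 27.3655 5.5301
81.7763 44.0310 11.0426 0.0000
95.4438 64.8912 22.0504 0.0000 0.0000
106.5068 81.7763 44.0310 0.0000 0.0000 0.0000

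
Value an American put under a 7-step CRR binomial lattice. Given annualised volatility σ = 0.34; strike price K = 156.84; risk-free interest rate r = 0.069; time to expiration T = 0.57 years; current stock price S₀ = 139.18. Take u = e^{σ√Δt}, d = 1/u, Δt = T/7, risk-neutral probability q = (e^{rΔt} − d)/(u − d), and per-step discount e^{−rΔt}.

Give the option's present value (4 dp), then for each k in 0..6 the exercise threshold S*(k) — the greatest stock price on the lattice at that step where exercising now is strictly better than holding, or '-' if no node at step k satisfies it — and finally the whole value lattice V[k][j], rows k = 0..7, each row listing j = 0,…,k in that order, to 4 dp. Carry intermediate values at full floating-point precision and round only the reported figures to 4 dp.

price = 22.6601
boundary = - - 114.6318 104.0326 114.6318 126.3109 139.1800
tree:
22.6601
31.4940 14.2457
42.2082 21.3332 7.4506
52.8074 30.7403 12.3415 2.7351
62.4266 42.2082 19.8317 5.1302 0.4156
71.1564 52.8074 30.5291 9.5572 0.8439 0.0000
79.0790 62.4266 42.2082 17.6600 1.7137 0.0000 0.0000
86.2690 71.1564 52.8074 30.5291 3.4798 0.0000 0.0000 0.0000

Δt=0.08143  u=1.10188  d=0.90754  q=0.50475  discount=0.99440
step 7 (expiry): payoffs max(K−S,0) = 86.2690 71.1564 52.8074 30.5291 3.4798 0.0000 0.0000 0.0000
step 6: (k=6,j=0): S=77.7610, (K−S)⁺=79.0790, hold=78.2003 ⇒ V=79.0790 exercise | (k=6,j=1): S=94.4134, (K−S)⁺=62.4266, hold=61.5479 ⇒ V=62.4266 exercise | (k=6,j=2): S=114.6318, (K−S)⁺=42.2082, hold=41.3294 ⇒ V=42.2082 exercise | (k=6,j=3): S=139.1800, (K−S)⁺=17.6600, hold=16.7813 ⇒ V=17.6600 exercise | (k=6,j=4): S=168.9851, (K−S)⁺=0.0000, hold=1.7137 ⇒ V=1.7137 continue | (k=6,j=5): S=205.1730, (K−S)⁺=0.0000, hold=0.0000 ⇒ V=0.0000 continue | (k=6,j=6): S=249.1104, (K−S)⁺=0.0000, hold=0.0000 ⇒ V=0.0000 continue  boundary S*=139.1800
step 5: (k=5,j=0): S=85.6836, (K−S)⁺=71.1564, hold=70.2777 ⇒ V=71.1564 exercise | (k=5,j=1): S=104.0326, (K−S)⁺=52.8074, hold=51.9287 ⇒ V=52.8074 exercise | (k=5,j=2): S=126.3109, (K−S)⁺=30.5291, hold=29.6503 ⇒ V=30.5291 exercise | (k=5,j=3): S=153.3602, (K−S)⁺=3.4798, hold=9.5572 ⇒ V=9.5572 continue | (k=5,j=4): S=186.2020, (K−S)⁺=0.0000, hold=0.8439 ⇒ V=0.8439 continue | (k=5,j=5): S=226.0768, (K−S)⁺=0.0000, hold=0.0000 ⇒ V=0.0000 continue  boundary S*=126.3109
step 4: (k=4,j=0): S=94.4134, (K−S)⁺=62.4266, hold=61.5479 ⇒ V=62.4266 exercise | (k=4,j=1): S=114.6318, (K−S)⁺=42.2082, hold=41.3294 ⇒ V=42.2082 exercise | (k=4,j=2): S=139.1800, (K−S)⁺=17.6600, hold=19.8317 ⇒ V=19.8317 continue | (k=4,j=3): S=168.9851, (K−S)⁺=0.0000, hold=5.1302 ⇒ V=5.1302 continue | (k=4,j=4): S=205.1730, (K−S)⁺=0.0000, hold=0.4156 ⇒ V=0.4156 continue  boundary S*=114.6318
step 3: (k=3,j=0): S=104.0326, (K−S)⁺=52.8074, hold=51.9287 ⇒ V=52.8074 exercise | (k=3,j=1): S=126.3109, (K−S)⁺=30.5291, hold=30.7403 ⇒ V=30.7403 continue | (k=3,j=2): S=153.3602, (K−S)⁺=3.4798, hold=12.3415 ⇒ V=12.3415 continue | (k=3,j=3): S=186.2020, (K−S)⁺=0.0000, hold=2.7351 ⇒ V=2.7351 continue  boundary S*=104.0326
step 2: (k=2,j=0): S=114.6318, (K−S)⁺=42.2082, hold=41.4355 ⇒ V=42.2082 exercise | (k=2,j=1): S=139.1800, (K−S)⁺=17.6600, hold=21.3332 ⇒ V=21.3332 continue | (k=2,j=2): S=168.9851, (K−S)⁺=0.0000, hold=7.4506 ⇒ V=7.4506 continue  boundary S*=114.6318
step 1: (k=1,j=0): S=126.3109, (K−S)⁺=30.5291, hold=31.4940 ⇒ V=31.4940 continue | (k=1,j=1): S=153.3602, (K−S)⁺=3.4798, hold=14.2457 ⇒ V=14.2457 continue  boundary S*=-
step 0: (k=0,j=0): S=139.1800, (K−S)⁺=17.6600, hold=22.6601 ⇒ V=22.6601 continue  boundary S*=-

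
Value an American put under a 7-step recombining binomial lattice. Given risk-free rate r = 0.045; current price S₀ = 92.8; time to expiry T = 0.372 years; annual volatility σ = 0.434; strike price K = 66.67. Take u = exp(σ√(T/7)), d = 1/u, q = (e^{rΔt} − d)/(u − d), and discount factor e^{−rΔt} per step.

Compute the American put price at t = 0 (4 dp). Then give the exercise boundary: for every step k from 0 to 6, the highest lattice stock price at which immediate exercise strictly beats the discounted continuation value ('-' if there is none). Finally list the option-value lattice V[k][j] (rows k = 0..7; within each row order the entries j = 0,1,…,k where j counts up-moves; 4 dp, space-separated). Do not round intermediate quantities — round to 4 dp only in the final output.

price = 0.8280
boundary = - - - - - - 50.9148
tree:
0.8280
1.4404 0.1869
2.4677 0.3652 0.0000
4.1441 0.7135 0.0000 0.0000
6.7736 1.3941 0.0000 0.0000 0.0000
10.6491 2.7238 0.0000 0.0000 0.0000 0.0000
15.7552 5.3218 0.0000 0.0000 0.0000 0.0000 0.0000
20.6026 10.3977 0.0000 0.0000 0.0000 0.0000 0.0000 0.0000

Δt=0.05314, u=1.10522, d=0.90479, q=0.48695, disc=e^(-rΔt)=0.99761
k=7 terminal: V=max(K-S,0) → 20.6026 10.3977 0.0000 0.0000 0.0000 0.0000 0.0000 0.0000
k=6: j=0 S=50.9148 intr=15.7552 cont=15.5960 V=15.7552[EX]; j=1 S=62.1935 intr=4.4765 cont=5.3218 V=5.3218[hold]; j=2 S=75.9708 intr=0.0000 cont=0.0000 V=0.0000[hold]; j=3 S=92.8000 intr=0.0000 cont=0.0000 V=0.0000[hold]; j=4 S=113.3573 intr=0.0000 cont=0.0000 V=0.0000[hold]; j=5 S=138.4684 intr=0.0000 cont=0.0000 V=0.0000[hold]; j=6 S=169.1422 intr=0.0000 cont=0.0000 V=0.0000[hold]  S*(6)=50.9148
k=5: j=0 S=56.2723 intr=10.3977 cont=10.6491 V=10.6491[hold]; j=1 S=68.7379 intr=0.0000 cont=2.7238 V=2.7238[hold]; j=2 S=83.9648 intr=0.0000 cont=0.0000 V=0.0000[hold]; j=3 S=102.5649 intr=0.0000 cont=0.0000 V=0.0000[hold]; j=4 S=125.2853 intr=0.0000 cont=0.0000 V=0.0000[hold]; j=5 S=153.0387 intr=0.0000 cont=0.0000 V=0.0000[hold]  S*(5)=-
k=4: j=0 S=62.1935 intr=4.4765 cont=6.7736 V=6.7736[hold]; j=1 S=75.9708 intr=0.0000 cont=1.3941 V=1.3941[hold]; j=2 S=92.8000 intr=0.0000 cont=0.0000 V=0.0000[hold]; j=3 S=113.3573 intr=0.0000 cont=0.0000 V=0.0000[hold]; j=4 S=138.4684 intr=0.0000 cont=0.0000 V=0.0000[hold]  S*(4)=-
k=3: j=0 S=68.7379 intr=0.0000 cont=4.1441 V=4.1441[hold]; j=1 S=83.9648 intr=0.0000 cont=0.7135 V=0.7135[hold]; j=2 S=102.5649 intr=0.0000 cont=0.0000 V=0.0000[hold]; j=3 S=125.2853 intr=0.0000 cont=0.0000 V=0.0000[hold]  S*(3)=-
k=2: j=0 S=75.9708 intr=0.0000 cont=2.4677 V=2.4677[hold]; j=1 S=92.8000 intr=0.0000 cont=0.3652 V=0.3652[hold]; j=2 S=113.3573 intr=0.0000 cont=0.0000 V=0.0000[hold]  S*(2)=-
k=1: j=0 S=83.9648 intr=0.0000 cont=1.4404 V=1.4404[hold]; j=1 S=102.5649 intr=0.0000 cont=0.1869 V=0.1869[hold]  S*(1)=-
k=0: j=0 S=92.8000 intr=0.0000 cont=0.8280 V=0.8280[hold]  S*(0)=-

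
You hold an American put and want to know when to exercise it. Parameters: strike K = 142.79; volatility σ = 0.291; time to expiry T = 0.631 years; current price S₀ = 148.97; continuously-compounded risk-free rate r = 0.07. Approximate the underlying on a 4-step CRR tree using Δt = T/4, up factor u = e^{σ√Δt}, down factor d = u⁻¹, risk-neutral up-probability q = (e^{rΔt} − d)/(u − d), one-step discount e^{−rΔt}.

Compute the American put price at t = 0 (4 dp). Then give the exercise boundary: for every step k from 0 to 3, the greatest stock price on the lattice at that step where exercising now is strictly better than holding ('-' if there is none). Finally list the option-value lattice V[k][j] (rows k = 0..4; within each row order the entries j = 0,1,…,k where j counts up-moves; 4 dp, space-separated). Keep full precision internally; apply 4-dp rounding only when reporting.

price = 8.2720
boundary = - - 118.2248 105.3206
tree:
8.2720
14.5377 2.6436
24.5652 5.5578 0.0000
37.4694 11.6845 0.0000 0.0000
48.9651 24.5652 0.0000 0.0000 0.0000

params: Δt=0.15775 u=1.12252 d=0.89085 q=0.51907 e^(-rΔt)=0.98902
t_4 payoffs: 48.9651 24.5652 0.0000 0.0000 0.0000
t_3: node(3,0) S=105.3206 payoff=37.4694 vs cont=35.9013 → 37.4694 [stop]  node(3,1) S=132.7100 payoff=10.0800 vs cont=11.6845 → 11.6845 [wait]  node(3,2) S=167.2222 payoff=0.0000 vs cont=0.0000 → 0.0000 [wait]  node(3,3) S=210.7096 payoff=0.0000 vs cont=0.0000 → 0.0000 [wait]  ⇒ S*(3)=105.3206
t_2: node(2,0) S=118.2248 payoff=24.5652 vs cont=23.8209 → 24.5652 [stop]  node(2,1) S=148.9700 payoff=0.0000 vs cont=5.5578 → 5.5578 [wait]  node(2,2) S=187.7108 payoff=0.0000 vs cont=0.0000 → 0.0000 [wait]  ⇒ S*(2)=118.2248
t_1: node(1,0) S=132.7100 payoff=10.0800 vs cont=14.5377 → 14.5377 [wait]  node(1,1) S=167.2222 payoff=0.0000 vs cont=2.6436 → 2.6436 [wait]  ⇒ S*(1)=-
t_0: node(0,0) S=148.9700 payoff=0.0000 vs cont=8.2720 → 8.2720 [wait]  ⇒ S*(0)=-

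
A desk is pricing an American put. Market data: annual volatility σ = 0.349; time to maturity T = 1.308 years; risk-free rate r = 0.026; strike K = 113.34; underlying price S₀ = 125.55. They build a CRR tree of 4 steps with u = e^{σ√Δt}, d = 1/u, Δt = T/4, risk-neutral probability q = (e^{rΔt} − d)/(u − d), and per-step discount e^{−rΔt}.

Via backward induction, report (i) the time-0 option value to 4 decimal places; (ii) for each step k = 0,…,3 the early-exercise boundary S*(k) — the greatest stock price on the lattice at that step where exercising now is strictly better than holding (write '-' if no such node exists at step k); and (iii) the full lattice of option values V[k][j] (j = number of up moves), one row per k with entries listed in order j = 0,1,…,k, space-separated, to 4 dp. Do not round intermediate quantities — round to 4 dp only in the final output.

price = 12.2553
boundary = - - - 68.9919
tree:
12.2553
19.6509 4.1883
30.3700 7.9928 0.0000
44.3481 15.2533 0.0000 0.0000
56.8301 29.1092 0.0000 0.0000 0.0000

Δt=0.32700, u=1.22088, d=0.81908, q=0.47152, disc=e^(-rΔt)=0.99153
k=4 terminal: V=max(K-S,0) → 56.8301 29.1092 0.0000 0.0000 0.0000
k=3: j=0 S=68.9919 intr=44.3481 cont=43.3886 V=44.3481[EX]; j=1 S=102.8357 intr=10.5043 cont=15.2533 V=15.2533[hold]; j=2 S=153.2815 intr=0.0000 cont=0.0000 V=0.0000[hold]; j=3 S=228.4734 intr=0.0000 cont=0.0000 V=0.0000[hold]  S*(3)=68.9919
k=2: j=0 S=84.2308 intr=29.1092 cont=30.3700 V=30.3700[hold]; j=1 S=125.5500 intr=0.0000 cont=7.9928 V=7.9928[hold]; j=2 S=187.1383 intr=0.0000 cont=0.0000 V=0.0000[hold]  S*(2)=-
k=1: j=0 S=102.8357 intr=10.5043 cont=19.6509 V=19.6509[hold]; j=1 S=153.2815 intr=0.0000 cont=4.1883 V=4.1883[hold]  S*(1)=-
k=0: j=0 S=125.5500 intr=0.0000 cont=12.2553 V=12.2553[hold]  S*(0)=-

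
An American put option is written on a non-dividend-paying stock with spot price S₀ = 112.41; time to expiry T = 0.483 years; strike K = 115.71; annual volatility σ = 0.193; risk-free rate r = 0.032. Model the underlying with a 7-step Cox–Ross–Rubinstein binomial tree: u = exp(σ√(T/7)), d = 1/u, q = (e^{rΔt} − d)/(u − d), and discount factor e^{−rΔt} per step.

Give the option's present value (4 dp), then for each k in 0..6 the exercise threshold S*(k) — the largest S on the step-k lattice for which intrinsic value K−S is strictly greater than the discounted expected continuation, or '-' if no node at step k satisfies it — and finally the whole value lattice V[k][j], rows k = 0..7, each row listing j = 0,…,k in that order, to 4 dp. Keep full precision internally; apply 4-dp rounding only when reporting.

params: Δt=0.06900 u=1.05200 d=0.95057 q=0.50912 e^(-rΔt)=0.99779
t_7 payoffs: 36.8815 28.4695 19.1599 8.8568 0.0000 0.0000 0.0000 0.0000
t_6: node(6,0) S=82.9279 payoff=32.7821 vs cont=32.5269 → 32.7821 [stop]  node(6,1) S=91.7773 payoff=23.9327 vs cont=23.6775 → 23.9327 [stop]  node(6,2) S=101.5711 payoff=14.1389 vs cont=13.8837 → 14.1389 [stop]  node(6,3) S=112.4100 payoff=3.3000 vs cont=4.3380 → 4.3380 [wait]  node(6,4) S=124.4056 payoff=0.0000 vs cont=0.0000 → 0.0000 [wait]  node(6,5) S=137.6812 payoff=0.0000 vs cont=0.0000 → 0.0000 [wait]  node(6,6) S=152.3735 payoff=0.0000 vs cont=0.0000 → 0.0000 [wait]  ⇒ S*(6)=101.5711
t_5: node(5,0) S=87.2405 payoff=28.4695 vs cont=28.2143 → 28.4695 [stop]  node(5,1) S=96.5501 payoff=19.1599 vs cont=18.9047 → 19.1599 [stop]  node(5,2) S=106.8532 payoff=8.8568 vs cont=9.1289 → 9.1289 [wait]  node(5,3) S=118.2558 payoff=0.0000 vs cont=2.1248 → 2.1248 [wait]  node(5,4) S=130.8751 payoff=0.0000 vs cont=0.0000 → 0.0000 [wait]  node(5,5) S=144.8412 payoff=0.0000 vs cont=0.0000 → 0.0000 [wait]  ⇒ S*(5)=96.5501
t_4: node(4,0) S=91.7773 payoff=23.9327 vs cont=23.6775 → 23.9327 [stop]  node(4,1) S=101.5711 payoff=14.1389 vs cont=14.0219 → 14.1389 [stop]  node(4,2) S=112.4100 payoff=3.3000 vs cont=5.5507 → 5.5507 [wait]  node(4,3) S=124.4056 payoff=0.0000 vs cont=1.0407 → 1.0407 [wait]  node(4,4) S=137.6812 payoff=0.0000 vs cont=0.0000 → 0.0000 [wait]  ⇒ S*(4)=101.5711
t_3: node(3,0) S=96.5501 payoff=19.1599 vs cont=18.9047 → 19.1599 [stop]  node(3,1) S=106.8532 payoff=8.8568 vs cont=9.7449 → 9.7449 [wait]  node(3,2) S=118.2558 payoff=0.0000 vs cont=3.2474 → 3.2474 [wait]  node(3,3) S=130.8751 payoff=0.0000 vs cont=0.5097 → 0.5097 [wait]  ⇒ S*(3)=96.5501
t_2: node(2,0) S=101.5711 payoff=14.1389 vs cont=14.3349 → 14.3349 [wait]  node(2,1) S=112.4100 payoff=3.3000 vs cont=6.4227 → 6.4227 [wait]  node(2,2) S=124.4056 payoff=0.0000 vs cont=1.8495 → 1.8495 [wait]  ⇒ S*(2)=-
t_1: node(1,0) S=106.8532 payoff=8.8568 vs cont=10.2839 → 10.2839 [wait]  node(1,1) S=118.2558 payoff=0.0000 vs cont=4.0854 → 4.0854 [wait]  ⇒ S*(1)=-
t_0: node(0,0) S=112.4100 payoff=3.3000 vs cont=7.1124 → 7.1124 [wait]  ⇒ S*(0)=-

price = 7.1124
boundary = - - - 96.5501 101.5711 96.5501 101.5711
tree:
7.1124
10.2839 4.0854
14.3349 6.4227 1.8495
19.1599 9.7449 3.2474 0.5097
23.9327 14.1389 5.5507 1.0407 0.0000
28.4695 19.1599 9.1289 2.1248 0.0000 0.0000
32.7821 23.9327 14.1389 4.3380 0.0000 0.0000 0.0000
36.8815 28.4695 19.1599 8.8568 0.0000 0.0000 0.0000 0.0000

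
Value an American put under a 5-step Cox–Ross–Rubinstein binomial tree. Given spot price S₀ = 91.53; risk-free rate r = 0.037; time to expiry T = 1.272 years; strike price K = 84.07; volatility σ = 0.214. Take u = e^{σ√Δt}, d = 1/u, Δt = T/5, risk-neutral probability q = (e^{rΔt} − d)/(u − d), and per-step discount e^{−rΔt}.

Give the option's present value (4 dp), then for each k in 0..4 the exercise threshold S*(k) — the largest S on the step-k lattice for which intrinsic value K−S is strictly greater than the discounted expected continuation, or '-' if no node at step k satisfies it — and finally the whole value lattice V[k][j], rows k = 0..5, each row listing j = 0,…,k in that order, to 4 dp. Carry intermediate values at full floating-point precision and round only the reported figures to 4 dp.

price = 4.0250
boundary = - - - 66.2115 73.7582
tree:
4.0250
6.8551 1.4522
11.3150 2.8100 0.2090
17.8585 5.4032 0.4366 0.0000
24.6330 10.3118 0.9119 0.0000 0.0000
30.7144 17.8585 1.9050 0.0000 0.0000 0.0000

Δt=0.25440, u=1.11398, d=0.89768, q=0.51677, disc=e^(-rΔt)=0.99063
k=5 terminal: V=max(K-S,0) → 30.7144 17.8585 1.9050 0.0000 0.0000 0.0000
k=4: j=0 S=59.4370 intr=24.6330 cont=23.8454 V=24.6330[EX]; j=1 S=73.7582 intr=10.3118 cont=9.5242 V=10.3118[EX]; j=2 S=91.5300 intr=0.0000 cont=0.9119 V=0.9119[hold]; j=3 S=113.5839 intr=0.0000 cont=0.0000 V=0.0000[hold]; j=4 S=140.9516 intr=0.0000 cont=0.0000 V=0.0000[hold]  S*(4)=73.7582
k=3: j=0 S=66.2115 intr=17.8585 cont=17.0709 V=17.8585[EX]; j=1 S=82.1650 intr=1.9050 cont=5.4032 V=5.4032[hold]; j=2 S=101.9624 intr=0.0000 cont=0.4366 V=0.4366[hold]; j=3 S=126.5300 intr=0.0000 cont=0.0000 V=0.0000[hold]  S*(3)=66.2115
k=2: j=0 S=73.7582 intr=10.3118 cont=11.3150 V=11.3150[hold]; j=1 S=91.5300 intr=0.0000 cont=2.8100 V=2.8100[hold]; j=2 S=113.5839 intr=0.0000 cont=0.2090 V=0.2090[hold]  S*(2)=-
k=1: j=0 S=82.1650 intr=1.9050 cont=6.8551 V=6.8551[hold]; j=1 S=101.9624 intr=0.0000 cont=1.4522 V=1.4522[hold]  S*(1)=-
k=0: j=0 S=91.5300 intr=0.0000 cont=4.0250 V=4.0250[hold]  S*(0)=-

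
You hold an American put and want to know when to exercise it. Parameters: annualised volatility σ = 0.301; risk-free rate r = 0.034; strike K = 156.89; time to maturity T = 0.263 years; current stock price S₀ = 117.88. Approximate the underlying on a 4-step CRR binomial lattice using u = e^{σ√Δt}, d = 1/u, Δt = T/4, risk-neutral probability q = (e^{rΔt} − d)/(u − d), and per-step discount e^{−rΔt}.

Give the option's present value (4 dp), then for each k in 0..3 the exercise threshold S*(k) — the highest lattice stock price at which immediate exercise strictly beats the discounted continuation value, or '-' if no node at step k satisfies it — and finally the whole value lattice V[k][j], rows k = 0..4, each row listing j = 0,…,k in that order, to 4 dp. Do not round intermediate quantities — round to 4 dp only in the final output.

price = 39.0100
boundary = 117.8800 127.3385 117.8800 127.3385
tree:
39.0100
47.7659 29.5515
55.8715 39.0100 19.6959
63.3750 47.7659 29.5515 9.7381
70.3211 55.8715 39.0100 19.3341 0.0000

Δt=0.06575  u=1.08024  d=0.92572  q=0.49520  discount=0.99777
step 4 (expiry): payoffs max(K−S,0) = 70.3211 55.8715 39.0100 19.3341 0.0000
step 3: (k=3,j=0): S=93.5150, (K−S)⁺=63.3750, hold=63.0246 ⇒ V=63.3750 exercise | (k=3,j=1): S=109.1241, (K−S)⁺=47.7659, hold=47.4156 ⇒ V=47.7659 exercise | (k=3,j=2): S=127.3385, (K−S)⁺=29.5515, hold=29.2012 ⇒ V=29.5515 exercise | (k=3,j=3): S=148.5932, (K−S)⁺=8.2968, hold=9.7381 ⇒ V=9.7381 continue  boundary S*=127.3385
step 2: (k=2,j=0): S=101.0185, (K−S)⁺=55.8715, hold=55.5212 ⇒ V=55.8715 exercise | (k=2,j=1): S=117.8800, (K−S)⁺=39.0100, hold=38.6597 ⇒ V=39.0100 exercise | (k=2,j=2): S=137.5559, (K−S)⁺=19.3341, hold=19.6959 ⇒ V=19.6959 continue  boundary S*=117.8800
step 1: (k=1,j=0): S=109.1241, (K−S)⁺=47.7659, hold=47.4156 ⇒ V=47.7659 exercise | (k=1,j=1): S=127.3385, (K−S)⁺=29.5515, hold=29.3799 ⇒ V=29.5515 exercise  boundary S*=127.3385
step 0: (k=0,j=0): S=117.8800, (K−S)⁺=39.0100, hold=38.6597 ⇒ V=39.0100 exercise  boundary S*=117.8800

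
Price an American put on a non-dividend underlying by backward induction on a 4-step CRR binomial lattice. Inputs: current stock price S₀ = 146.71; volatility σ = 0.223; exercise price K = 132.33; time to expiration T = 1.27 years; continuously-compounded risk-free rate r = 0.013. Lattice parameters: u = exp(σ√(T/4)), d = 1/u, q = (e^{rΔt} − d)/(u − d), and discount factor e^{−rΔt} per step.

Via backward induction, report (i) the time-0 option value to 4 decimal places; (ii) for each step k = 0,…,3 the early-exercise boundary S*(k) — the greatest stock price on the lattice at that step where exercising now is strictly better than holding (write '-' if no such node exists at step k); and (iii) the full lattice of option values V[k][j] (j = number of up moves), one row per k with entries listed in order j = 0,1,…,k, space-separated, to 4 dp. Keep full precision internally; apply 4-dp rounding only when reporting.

Δt=0.31750  u=1.13389  d=0.88192  q=0.48504  discount=0.99588
step 4 (expiry): payoffs max(K−S,0) = 43.5784 18.2215 0.0000 0.0000 0.0000
step 3: (k=3,j=0): S=100.6345, (K−S)⁺=31.6955, hold=31.1504 ⇒ V=31.6955 exercise | (k=3,j=1): S=129.3865, (K−S)⁺=2.9435, hold=9.3447 ⇒ V=9.3447 continue | (k=3,j=2): S=166.3530, (K−S)⁺=0.0000, hold=0.0000 ⇒ V=0.0000 continue | (k=3,j=3): S=213.8811, (K−S)⁺=0.0000, hold=0.0000 ⇒ V=0.0000 continue  boundary S*=100.6345
step 2: (k=2,j=0): S=114.1085, (K−S)⁺=18.2215, hold=20.7685 ⇒ V=20.7685 continue | (k=2,j=1): S=146.7100, (K−S)⁺=0.0000, hold=4.7923 ⇒ V=4.7923 continue | (k=2,j=2): S=188.6260, (K−S)⁺=0.0000, hold=0.0000 ⇒ V=0.0000 continue  boundary S*=-
step 1: (k=1,j=0): S=129.3865, (K−S)⁺=2.9435, hold=12.9657 ⇒ V=12.9657 continue | (k=1,j=1): S=166.3530, (K−S)⁺=0.0000, hold=2.4577 ⇒ V=2.4577 continue  boundary S*=-
step 0: (k=0,j=0): S=146.7100, (K−S)⁺=0.0000, hold=7.8364 ⇒ V=7.8364 continue  boundary S*=-

price = 7.8364
boundary = - - - 100.6345
tree:
7.8364
12.9657 2.4577
20.7685 4.7923 0.0000
31.6955 9.3447 0.0000 0.0000
43.5784 18.2215 0.0000 0.0000 0.0000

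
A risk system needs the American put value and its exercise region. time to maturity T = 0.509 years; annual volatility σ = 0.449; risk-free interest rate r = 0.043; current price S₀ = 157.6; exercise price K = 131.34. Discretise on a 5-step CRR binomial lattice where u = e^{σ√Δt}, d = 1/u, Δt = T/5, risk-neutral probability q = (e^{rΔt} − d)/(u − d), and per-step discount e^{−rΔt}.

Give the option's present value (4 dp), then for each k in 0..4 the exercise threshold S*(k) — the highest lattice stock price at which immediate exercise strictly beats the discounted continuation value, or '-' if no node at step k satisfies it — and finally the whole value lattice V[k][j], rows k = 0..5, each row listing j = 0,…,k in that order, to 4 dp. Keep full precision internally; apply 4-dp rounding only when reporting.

price = 7.0299
boundary = - - - - 88.8568
tree:
7.0299
11.6522 2.0768
18.7930 4.0076 0.0000
29.1401 7.7334 0.0000 0.0000
42.4832 14.9231 0.0000 0.0000 0.0000
54.3429 28.7967 0.0000 0.0000 0.0000 0.0000

Δt=0.10180, u=1.15403, d=0.86653, q=0.47951, disc=e^(-rΔt)=0.99563
k=5 terminal: V=max(K-S,0) → 54.3429 28.7967 0.0000 0.0000 0.0000 0.0000
k=4: j=0 S=88.8568 intr=42.4832 cont=41.9095 V=42.4832[EX]; j=1 S=118.3378 intr=13.0022 cont=14.9231 V=14.9231[hold]; j=2 S=157.6000 intr=0.0000 cont=0.0000 V=0.0000[hold]; j=3 S=209.8886 intr=0.0000 cont=0.0000 V=0.0000[hold]; j=4 S=279.5256 intr=0.0000 cont=0.0000 V=0.0000[hold]  S*(4)=88.8568
k=3: j=0 S=102.5433 intr=28.7967 cont=29.1401 V=29.1401[hold]; j=1 S=136.5651 intr=0.0000 cont=7.7334 V=7.7334[hold]; j=2 S=181.8748 intr=0.0000 cont=0.0000 V=0.0000[hold]; j=3 S=242.2174 intr=0.0000 cont=0.0000 V=0.0000[hold]  S*(3)=-
k=2: j=0 S=118.3378 intr=13.0022 cont=18.7930 V=18.7930[hold]; j=1 S=157.6000 intr=0.0000 cont=4.0076 V=4.0076[hold]; j=2 S=209.8886 intr=0.0000 cont=0.0000 V=0.0000[hold]  S*(2)=-
k=1: j=0 S=136.5651 intr=0.0000 cont=11.6522 V=11.6522[hold]; j=1 S=181.8748 intr=0.0000 cont=2.0768 V=2.0768[hold]  S*(1)=-
k=0: j=0 S=157.6000 intr=0.0000 cont=7.0299 V=7.0299[hold]  S*(0)=-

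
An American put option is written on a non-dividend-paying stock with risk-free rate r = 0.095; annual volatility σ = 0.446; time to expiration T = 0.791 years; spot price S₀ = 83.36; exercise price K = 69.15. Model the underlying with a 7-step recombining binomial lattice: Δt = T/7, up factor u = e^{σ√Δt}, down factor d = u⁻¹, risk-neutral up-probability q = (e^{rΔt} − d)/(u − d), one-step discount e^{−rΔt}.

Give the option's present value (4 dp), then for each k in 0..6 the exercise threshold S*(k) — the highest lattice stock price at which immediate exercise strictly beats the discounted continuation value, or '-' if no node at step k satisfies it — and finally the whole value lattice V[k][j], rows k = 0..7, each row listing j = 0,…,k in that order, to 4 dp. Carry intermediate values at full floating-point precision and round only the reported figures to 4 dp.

price = 4.4984
boundary = - - - - 45.7627 53.1646 45.7627
tree:
4.4984
7.1602 1.9175
11.0646 3.3865 0.4808
16.4732 5.8618 0.9690 0.0000
23.3873 9.8727 1.9529 0.0000 0.0000
29.7588 15.9854 3.9358 0.0000 0.0000 0.0000
35.2431 23.3873 7.9319 0.0000 0.0000 0.0000 0.0000
39.9639 29.7588 15.9854 0.0000 0.0000 0.0000 0.0000 0.0000

params: Δt=0.11300 u=1.16175 d=0.86077 q=0.49845 e^(-rΔt)=0.98932
t_7 payoffs: 39.9639 29.7588 15.9854 0.0000 0.0000 0.0000 0.0000 0.0000
t_6: node(6,0) S=33.9069 payoff=35.2431 vs cont=34.5047 → 35.2431 [stop]  node(6,1) S=45.7627 payoff=23.3873 vs cont=22.6490 → 23.3873 [stop]  node(6,2) S=61.7639 payoff=7.3861 vs cont=7.9319 → 7.9319 [wait]  node(6,3) S=83.3600 payoff=0.0000 vs cont=0.0000 → 0.0000 [wait]  node(6,4) S=112.5074 payoff=0.0000 vs cont=0.0000 → 0.0000 [wait]  node(6,5) S=151.8463 payoff=0.0000 vs cont=0.0000 → 0.0000 [wait]  node(6,6) S=204.9403 payoff=0.0000 vs cont=0.0000 → 0.0000 [wait]  ⇒ S*(6)=45.7627
t_5: node(5,0) S=39.3912 payoff=29.7588 vs cont=29.0204 → 29.7588 [stop]  node(5,1) S=53.1646 payoff=15.9854 vs cont=15.5161 → 15.9854 [stop]  node(5,2) S=71.7540 payoff=0.0000 vs cont=3.9358 → 3.9358 [wait]  node(5,3) S=96.8432 payoff=0.0000 vs cont=0.0000 → 0.0000 [wait]  node(5,4) S=130.7051 payoff=0.0000 vs cont=0.0000 → 0.0000 [wait]  node(5,5) S=176.4070 payoff=0.0000 vs cont=0.0000 → 0.0000 [wait]  ⇒ S*(5)=53.1646
t_4: node(4,0) S=45.7627 payoff=23.3873 vs cont=22.6490 → 23.3873 [stop]  node(4,1) S=61.7639 payoff=7.3861 vs cont=9.8727 → 9.8727 [wait]  node(4,2) S=83.3600 payoff=0.0000 vs cont=1.9529 → 1.9529 [wait]  node(4,3) S=112.5074 payoff=0.0000 vs cont=0.0000 → 0.0000 [wait]  node(4,4) S=151.8463 payoff=0.0000 vs cont=0.0000 → 0.0000 [wait]  ⇒ S*(4)=45.7627
t_3: node(3,0) S=53.1646 payoff=15.9854 vs cont=16.4732 → 16.4732 [wait]  node(3,1) S=71.7540 payoff=0.0000 vs cont=5.8618 → 5.8618 [wait]  node(3,2) S=96.8432 payoff=0.0000 vs cont=0.9690 → 0.9690 [wait]  node(3,3) S=130.7051 payoff=0.0000 vs cont=0.0000 → 0.0000 [wait]  ⇒ S*(3)=-
t_2: node(2,0) S=61.7639 payoff=7.3861 vs cont=11.0646 → 11.0646 [wait]  node(2,1) S=83.3600 payoff=0.0000 vs cont=3.3865 → 3.3865 [wait]  node(2,2) S=112.5074 payoff=0.0000 vs cont=0.4808 → 0.4808 [wait]  ⇒ S*(2)=-
t_1: node(1,0) S=71.7540 payoff=0.0000 vs cont=7.1602 → 7.1602 [wait]  node(1,1) S=96.8432 payoff=0.0000 vs cont=1.9175 → 1.9175 [wait]  ⇒ S*(1)=-
t_0: node(0,0) S=83.3600 payoff=0.0000 vs cont=4.4984 → 4.4984 [wait]  ⇒ S*(0)=-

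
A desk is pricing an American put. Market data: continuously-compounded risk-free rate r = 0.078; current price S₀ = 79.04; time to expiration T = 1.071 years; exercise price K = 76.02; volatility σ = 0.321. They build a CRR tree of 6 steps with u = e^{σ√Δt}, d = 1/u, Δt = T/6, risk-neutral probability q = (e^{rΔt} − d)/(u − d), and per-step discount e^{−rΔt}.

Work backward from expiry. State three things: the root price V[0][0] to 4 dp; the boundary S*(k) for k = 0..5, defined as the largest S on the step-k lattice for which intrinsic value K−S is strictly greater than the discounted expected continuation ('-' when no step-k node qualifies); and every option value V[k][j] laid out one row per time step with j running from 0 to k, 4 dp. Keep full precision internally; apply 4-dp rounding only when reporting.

params: Δt=0.17850 u=1.14525 d=0.87317 q=0.51768 e^(-rΔt)=0.98617
t_6 payoffs: 40.9890 30.0737 15.7573 0.0000 0.0000 0.0000 0.0000
t_5: node(5,0) S=40.1191 payoff=35.9009 vs cont=34.8498 → 35.9009 [stop]  node(5,1) S=52.6199 payoff=23.4001 vs cont=22.3490 → 23.4001 [stop]  node(5,2) S=69.0157 payoff=7.0043 vs cont=7.4950 → 7.4950 [wait]  node(5,3) S=90.5203 payoff=0.0000 vs cont=0.0000 → 0.0000 [wait]  node(5,4) S=118.7255 payoff=0.0000 vs cont=0.0000 → 0.0000 [wait]  node(5,5) S=155.7192 payoff=0.0000 vs cont=0.0000 → 0.0000 [wait]  ⇒ S*(5)=52.6199
t_4: node(4,0) S=45.9463 payoff=30.0737 vs cont=29.0226 → 30.0737 [stop]  node(4,1) S=60.2627 payoff=15.7573 vs cont=14.9567 → 15.7573 [stop]  node(4,2) S=79.0400 payoff=0.0000 vs cont=3.5650 → 3.5650 [wait]  node(4,3) S=103.6681 payoff=0.0000 vs cont=0.0000 → 0.0000 [wait]  node(4,4) S=135.9700 payoff=0.0000 vs cont=0.0000 → 0.0000 [wait]  ⇒ S*(4)=60.2627
t_3: node(3,0) S=52.6199 payoff=23.4001 vs cont=22.3490 → 23.4001 [stop]  node(3,1) S=69.0157 payoff=7.0043 vs cont=9.3150 → 9.3150 [wait]  node(3,2) S=90.5203 payoff=0.0000 vs cont=1.6957 → 1.6957 [wait]  node(3,3) S=118.7255 payoff=0.0000 vs cont=0.0000 → 0.0000 [wait]  ⇒ S*(3)=52.6199
t_2: node(2,0) S=60.2627 payoff=15.7573 vs cont=15.8858 → 15.8858 [wait]  node(2,1) S=79.0400 payoff=0.0000 vs cont=5.2964 → 5.2964 [wait]  node(2,2) S=103.6681 payoff=0.0000 vs cont=0.8066 → 0.8066 [wait]  ⇒ S*(2)=-
t_1: node(1,0) S=69.0157 payoff=7.0043 vs cont=10.2601 → 10.2601 [wait]  node(1,1) S=90.5203 payoff=0.0000 vs cont=2.9310 → 2.9310 [wait]  ⇒ S*(1)=-
t_0: node(0,0) S=79.0400 payoff=0.0000 vs cont=6.3766 → 6.3766 [wait]  ⇒ S*(0)=-

price = 6.3766
boundary = - - - 52.6199 60.2627 52.6199
tree:
6.3766
10.2601 2.9310
15.8858 5.2964 0.8066
23.4001 9.3150 1.6957 0.0000
30.0737 15.7573 3.5650 0.0000 0.0000
35.9009 23.4001 7.4950 0.0000 0.0000 0.0000
40.9890 30.0737 15.7573 0.0000 0.0000 0.0000 0.0000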